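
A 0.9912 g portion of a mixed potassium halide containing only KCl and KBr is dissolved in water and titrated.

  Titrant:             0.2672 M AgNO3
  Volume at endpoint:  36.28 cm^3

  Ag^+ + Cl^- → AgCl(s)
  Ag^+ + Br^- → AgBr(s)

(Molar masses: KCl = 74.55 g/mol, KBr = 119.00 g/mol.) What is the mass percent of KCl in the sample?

n(AgNO3) = 0.03628 × 0.2672 = 9.694 × 10^-3 mol
Let x = n(KCl), y = n(KBr).
Titrant: 1x + 1y = 9.694 × 10^-3;  mass: 74.55x + 119.00y = 0.9912
Solving, x = 3.653 × 10^-3 mol, y = 6.041 × 10^-3 mol
mass of KCl = 3.653 × 10^-3 × 74.55 = 0.2724 g
% KCl = 0.2724 / 0.9912 × 100 = 27.48 %

27.48 %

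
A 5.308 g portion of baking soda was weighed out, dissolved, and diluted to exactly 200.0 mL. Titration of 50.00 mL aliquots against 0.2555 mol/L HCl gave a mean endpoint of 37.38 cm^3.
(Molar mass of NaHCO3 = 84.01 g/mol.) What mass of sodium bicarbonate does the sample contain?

3.209 g

NaHCO3 + HCl → NaCl + H2O + CO2
n(HCl) per titration = 0.03738 × 0.2555 = 9.551 × 10^-3 mol
n(NaHCO3) in each aliquot = 9.551 × 10^-3 mol (1:1 ratio)
n(NaHCO3) in the whole flask = 9.551 × 10^-3 × 200.0/50.00 = 0.03820 mol
mass of NaHCO3 = 0.03820 × 84.01 = 3.209 g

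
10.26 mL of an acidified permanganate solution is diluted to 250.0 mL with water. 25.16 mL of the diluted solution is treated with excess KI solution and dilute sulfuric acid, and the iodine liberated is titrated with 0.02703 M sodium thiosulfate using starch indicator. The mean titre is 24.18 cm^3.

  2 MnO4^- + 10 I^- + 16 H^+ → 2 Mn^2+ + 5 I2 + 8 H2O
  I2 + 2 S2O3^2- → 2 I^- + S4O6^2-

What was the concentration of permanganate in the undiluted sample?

0.1266 M

n(S2O3^2-) = 0.02418 × 0.02703 = 6.536 × 10^-4 mol
n(I2) = n(S2O3^2-)/2 = 3.268 × 10^-4 mol
From the 2:5 ratio, n(MnO4^-) in the aliquot = 2/5 × 3.268 × 10^-4 = 1.307 × 10^-4 mol
[MnO4^-]_dilute = 1.307 × 10^-4 / 0.02516 = 0.005195 mol/L
[MnO4^-]_original = 0.005195 × 250.0/10.26 = 0.1266 mol/L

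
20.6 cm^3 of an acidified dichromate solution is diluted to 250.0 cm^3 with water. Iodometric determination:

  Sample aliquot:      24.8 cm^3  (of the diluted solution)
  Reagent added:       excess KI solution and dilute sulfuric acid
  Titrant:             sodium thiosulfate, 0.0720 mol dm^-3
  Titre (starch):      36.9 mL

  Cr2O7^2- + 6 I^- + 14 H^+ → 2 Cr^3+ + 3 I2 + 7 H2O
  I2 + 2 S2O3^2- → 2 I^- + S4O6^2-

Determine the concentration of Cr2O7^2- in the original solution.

n(S2O3^2-) = 0.0369 × 0.0720 = 2.66 × 10^-3 mol
n(I2) = n(S2O3^2-)/2 = 1.33 × 10^-3 mol
From the 1:3 ratio, n(Cr2O7^2-) in the aliquot = 1/3 × 1.33 × 10^-3 = 4.43 × 10^-4 mol
[Cr2O7^2-]_dilute = 4.43 × 10^-4 / 0.0248 = 0.0179 mol/L
[Cr2O7^2-]_original = 0.0179 × 250.0/20.6 = 0.217 mol/L

0.217 mol/L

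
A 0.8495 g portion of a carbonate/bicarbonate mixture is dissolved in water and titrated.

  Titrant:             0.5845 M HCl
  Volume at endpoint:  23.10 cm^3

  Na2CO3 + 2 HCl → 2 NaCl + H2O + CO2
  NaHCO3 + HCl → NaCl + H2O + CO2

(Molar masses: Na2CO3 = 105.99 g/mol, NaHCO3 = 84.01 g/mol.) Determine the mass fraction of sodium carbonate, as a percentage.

n(HCl) = 0.02310 × 0.5845 = 0.01350 mol
Let x = n(Na2CO3), y = n(NaHCO3).
Titrant: 2x + 1y = 0.01350;  mass: 105.99x + 84.01y = 0.8495
Solving, x = 4.591 × 10^-3 mol, y = 4.319 × 10^-3 mol
mass of Na2CO3 = 4.591 × 10^-3 × 105.99 = 0.4866 g
% Na2CO3 = 0.4866 / 0.8495 × 100 = 57.28 %

57.28 %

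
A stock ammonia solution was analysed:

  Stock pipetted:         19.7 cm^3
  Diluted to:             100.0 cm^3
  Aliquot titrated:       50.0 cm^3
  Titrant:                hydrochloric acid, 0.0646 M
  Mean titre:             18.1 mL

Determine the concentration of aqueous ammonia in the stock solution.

0.119 M

NH3 + HCl → NH4Cl
n(HCl) = 0.0181 × 0.0646 = 1.17 × 10^-3 mol
n(NH3) in the aliquot = 1.17 × 10^-3 mol (1:1 ratio)
[NH3]_dilute = 1.17 × 10^-3 / 0.0500 = 0.0234 mol/L
Dilution factor = 100.0 / 19.7 = 5.076
[NH3]_stock = 0.0234 × 5.076 = 0.119 mol/L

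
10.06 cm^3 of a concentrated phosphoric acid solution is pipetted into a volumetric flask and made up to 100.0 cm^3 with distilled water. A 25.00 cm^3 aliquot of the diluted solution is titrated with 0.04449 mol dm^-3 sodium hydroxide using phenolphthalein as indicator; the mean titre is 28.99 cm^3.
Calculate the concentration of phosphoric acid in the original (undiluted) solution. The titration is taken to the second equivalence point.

H3PO4 + 2 NaOH → Na2HPO4 + 2 H2O
n(NaOH) = 0.02899 × 0.04449 = 1.290 × 10^-3 mol
From the 1:2 ratio, n(H3PO4) in the aliquot = 1/2 × 1.290 × 10^-3 = 6.449 × 10^-4 mol
[H3PO4]_dilute = 6.449 × 10^-4 / 0.02500 = 0.02580 mol/L
Dilution factor = 100.0 / 10.06 = 9.940
[H3PO4]_stock = 0.02580 × 9.940 = 0.2564 mol/L

0.2564 mol/L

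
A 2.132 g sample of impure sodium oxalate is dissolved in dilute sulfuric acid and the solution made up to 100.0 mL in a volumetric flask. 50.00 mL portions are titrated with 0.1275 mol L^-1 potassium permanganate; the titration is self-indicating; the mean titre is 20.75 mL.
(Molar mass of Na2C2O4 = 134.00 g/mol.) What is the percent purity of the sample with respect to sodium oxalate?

2 MnO4^- + 5 C2O4^2- + 16 H^+ → 2 Mn^2+ + 10 CO2 + 8 H2O
n(KMnO4) per titration = 0.02075 × 0.1275 = 2.646 × 10^-3 mol
From the 5:2 ratio, n(Na2C2O4) in each aliquot = 5/2 × 2.646 × 10^-3 = 6.614 × 10^-3 mol
n(Na2C2O4) in the whole flask = 6.614 × 10^-3 × 100.0/50.00 = 0.01323 mol
mass of Na2C2O4 = 0.01323 × 134.00 = 1.773 g
% Na2C2O4 = 1.773 / 2.132 × 100 = 83.14 %

83.14 %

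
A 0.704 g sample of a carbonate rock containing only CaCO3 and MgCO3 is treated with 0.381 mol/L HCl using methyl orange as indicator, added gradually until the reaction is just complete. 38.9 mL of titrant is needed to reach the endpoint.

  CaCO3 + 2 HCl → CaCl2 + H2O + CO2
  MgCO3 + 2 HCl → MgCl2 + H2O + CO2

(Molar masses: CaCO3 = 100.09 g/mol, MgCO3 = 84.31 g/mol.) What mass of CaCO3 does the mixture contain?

n(HCl) = 0.0389 × 0.381 = 0.0148 mol
Let x = n(CaCO3), y = n(MgCO3).
Titrant: 2x + 2y = 0.0148;  mass: 100.09x + 84.31y = 0.704
Solving, x = 5.02 × 10^-3 mol, y = 2.39 × 10^-3 mol
mass of CaCO3 = 5.02 × 10^-3 × 100.09 = 0.503 g

0.503 g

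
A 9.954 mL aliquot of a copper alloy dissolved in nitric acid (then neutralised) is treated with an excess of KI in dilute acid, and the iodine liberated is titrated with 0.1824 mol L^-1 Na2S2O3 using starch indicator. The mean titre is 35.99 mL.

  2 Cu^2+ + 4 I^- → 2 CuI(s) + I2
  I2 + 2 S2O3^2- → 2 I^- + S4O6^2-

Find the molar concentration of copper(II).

0.6595 mol/L

n(S2O3^2-) = 0.03599 × 0.1824 = 6.565 × 10^-3 mol
n(I2) = n(S2O3^2-)/2 = 3.282 × 10^-3 mol
From the 2:1 ratio, n(Cu2+) in the aliquot = 2/1 × 3.282 × 10^-3 = 6.565 × 10^-3 mol
[Cu2+] = 6.565 × 10^-3 / 0.009954 = 0.6595 mol/L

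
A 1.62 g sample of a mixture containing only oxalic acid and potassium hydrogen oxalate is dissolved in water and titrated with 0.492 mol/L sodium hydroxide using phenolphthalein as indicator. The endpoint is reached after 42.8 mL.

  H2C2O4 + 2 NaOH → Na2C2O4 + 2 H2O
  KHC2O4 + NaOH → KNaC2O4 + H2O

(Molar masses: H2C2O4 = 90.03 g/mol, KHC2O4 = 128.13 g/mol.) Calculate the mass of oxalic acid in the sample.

n(NaOH) = 0.0428 × 0.492 = 0.0211 mol
Let x = n(H2C2O4), y = n(KHC2O4).
Titrant: 2x + 1y = 0.0211;  mass: 90.03x + 128.13y = 1.62
Solving, x = 6.49 × 10^-3 mol, y = 8.09 × 10^-3 mol
mass of H2C2O4 = 6.49 × 10^-3 × 90.03 = 0.584 g

0.584 g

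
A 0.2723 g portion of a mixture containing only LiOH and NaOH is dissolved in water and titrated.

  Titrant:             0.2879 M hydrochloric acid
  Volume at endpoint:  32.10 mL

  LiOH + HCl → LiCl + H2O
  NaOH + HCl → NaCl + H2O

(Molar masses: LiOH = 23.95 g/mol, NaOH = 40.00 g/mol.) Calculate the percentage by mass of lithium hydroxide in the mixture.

53.36 %

n(HCl) = 0.03210 × 0.2879 = 9.242 × 10^-3 mol
Let x = n(LiOH), y = n(NaOH).
Titrant: 1x + 1y = 9.242 × 10^-3;  mass: 23.95x + 40.00y = 0.2723
Solving, x = 6.066 × 10^-3 mol, y = 3.175 × 10^-3 mol
mass of LiOH = 6.066 × 10^-3 × 23.95 = 0.1453 g
% LiOH = 0.1453 / 0.2723 × 100 = 53.36 %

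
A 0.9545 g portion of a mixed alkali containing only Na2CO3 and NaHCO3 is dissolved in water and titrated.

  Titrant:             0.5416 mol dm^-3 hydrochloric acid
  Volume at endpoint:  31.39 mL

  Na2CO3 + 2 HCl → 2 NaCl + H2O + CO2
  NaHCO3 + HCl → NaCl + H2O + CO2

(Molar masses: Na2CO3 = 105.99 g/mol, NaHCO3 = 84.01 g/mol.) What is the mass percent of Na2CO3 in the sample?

n(HCl) = 0.03139 × 0.5416 = 0.01700 mol
Let x = n(Na2CO3), y = n(NaHCO3).
Titrant: 2x + 1y = 0.01700;  mass: 105.99x + 84.01y = 0.9545
Solving, x = 7.637 × 10^-3 mol, y = 1.726 × 10^-3 mol
mass of Na2CO3 = 7.637 × 10^-3 × 105.99 = 0.8095 g
% Na2CO3 = 0.8095 / 0.9545 × 100 = 84.81 %

84.81 %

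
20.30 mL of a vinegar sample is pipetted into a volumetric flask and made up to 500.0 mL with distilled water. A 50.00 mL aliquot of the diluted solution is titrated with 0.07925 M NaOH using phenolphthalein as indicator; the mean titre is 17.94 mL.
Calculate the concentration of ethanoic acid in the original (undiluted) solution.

0.7004 M

CH3COOH + NaOH → CH3COONa + H2O
n(NaOH) = 0.01794 × 0.07925 = 1.422 × 10^-3 mol
n(CH3COOH) in the aliquot = 1.422 × 10^-3 mol (1:1 ratio)
[CH3COOH]_dilute = 1.422 × 10^-3 / 0.05000 = 0.02843 mol/L
Dilution factor = 500.0 / 20.30 = 24.63
[CH3COOH]_stock = 0.02843 × 24.63 = 0.7004 mol/L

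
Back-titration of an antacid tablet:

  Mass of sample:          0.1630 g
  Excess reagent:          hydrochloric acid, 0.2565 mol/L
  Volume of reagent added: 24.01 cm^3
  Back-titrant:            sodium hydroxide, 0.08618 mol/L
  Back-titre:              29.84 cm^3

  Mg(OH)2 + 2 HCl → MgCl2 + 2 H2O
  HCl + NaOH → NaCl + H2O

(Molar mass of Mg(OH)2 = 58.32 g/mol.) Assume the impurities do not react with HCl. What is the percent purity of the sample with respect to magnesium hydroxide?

n(HCl) added = 0.02401 × 0.2565 = 6.159 × 10^-3 mol
n(NaOH) used in back-titration = 0.02984 × 0.08618 = 2.572 × 10^-3 mol
n(HCl) left over = 2.572 × 10^-3 mol (1:1 ratio)
n(HCl) consumed by analyte = 6.159 × 10^-3 − 2.572 × 10^-3 = 3.587 × 10^-3 mol
From the 1:2 ratio, n(Mg(OH)2) = 1/2 × 3.587 × 10^-3 = 1.793 × 10^-3 mol
mass of Mg(OH)2 = 1.793 × 10^-3 × 58.32 = 0.1046 g
% Mg(OH)2 = 0.1046 / 0.1630 × 100 = 64.17 %

64.17 %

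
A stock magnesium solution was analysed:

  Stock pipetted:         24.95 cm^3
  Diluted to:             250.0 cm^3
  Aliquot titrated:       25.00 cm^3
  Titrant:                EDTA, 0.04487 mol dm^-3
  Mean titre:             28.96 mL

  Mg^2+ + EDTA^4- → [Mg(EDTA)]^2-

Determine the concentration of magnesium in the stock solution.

0.5208 mol/L

n(EDTA) = 0.02896 × 0.04487 = 1.299 × 10^-3 mol
n(Mg2+) in the aliquot = 1.299 × 10^-3 mol (1:1 ratio)
[Mg2+]_dilute = 1.299 × 10^-3 / 0.02500 = 0.05198 mol/L
Dilution factor = 250.0 / 24.95 = 10.02
[Mg2+]_stock = 0.05198 × 10.02 = 0.5208 mol/L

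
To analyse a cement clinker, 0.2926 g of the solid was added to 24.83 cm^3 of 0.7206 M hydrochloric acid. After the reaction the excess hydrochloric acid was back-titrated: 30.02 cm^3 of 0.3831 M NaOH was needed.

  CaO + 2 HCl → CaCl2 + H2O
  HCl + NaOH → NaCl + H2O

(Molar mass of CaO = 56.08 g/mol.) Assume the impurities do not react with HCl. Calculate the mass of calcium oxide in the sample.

0.1792 g

n(HCl) added = 0.02483 × 0.7206 = 0.01789 mol
n(NaOH) used in back-titration = 0.03002 × 0.3831 = 0.01150 mol
n(HCl) left over = 0.01150 mol (1:1 ratio)
n(HCl) consumed by analyte = 0.01789 − 0.01150 = 6.392 × 10^-3 mol
From the 1:2 ratio, n(CaO) = 1/2 × 6.392 × 10^-3 = 3.196 × 10^-3 mol
mass of CaO = 3.196 × 10^-3 × 56.08 = 0.1792 g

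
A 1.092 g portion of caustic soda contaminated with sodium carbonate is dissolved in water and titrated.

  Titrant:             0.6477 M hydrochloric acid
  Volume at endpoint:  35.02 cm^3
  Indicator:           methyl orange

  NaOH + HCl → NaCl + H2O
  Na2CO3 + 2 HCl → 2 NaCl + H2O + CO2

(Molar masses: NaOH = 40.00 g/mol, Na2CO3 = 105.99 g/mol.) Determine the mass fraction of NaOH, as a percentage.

31.02 %

n(HCl) = 0.03502 × 0.6477 = 0.02268 mol
Let x = n(NaOH), y = n(Na2CO3).
Titrant: 1x + 2y = 0.02268;  mass: 40.00x + 105.99y = 1.092
Solving, x = 8.469 × 10^-3 mol, y = 7.107 × 10^-3 mol
mass of NaOH = 8.469 × 10^-3 × 40.00 = 0.3388 g
% NaOH = 0.3388 / 1.092 × 100 = 31.02 %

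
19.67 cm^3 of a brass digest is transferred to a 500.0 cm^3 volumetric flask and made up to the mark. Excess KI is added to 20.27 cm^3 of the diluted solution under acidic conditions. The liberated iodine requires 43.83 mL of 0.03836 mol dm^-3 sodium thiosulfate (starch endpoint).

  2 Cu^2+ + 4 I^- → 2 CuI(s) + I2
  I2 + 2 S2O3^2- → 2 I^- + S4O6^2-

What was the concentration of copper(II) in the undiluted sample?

n(S2O3^2-) = 0.04383 × 0.03836 = 1.681 × 10^-3 mol
n(I2) = n(S2O3^2-)/2 = 8.407 × 10^-4 mol
From the 2:1 ratio, n(Cu2+) in the aliquot = 2/1 × 8.407 × 10^-4 = 1.681 × 10^-3 mol
[Cu2+]_dilute = 1.681 × 10^-3 / 0.02027 = 0.08295 mol/L
[Cu2+]_original = 0.08295 × 500.0/19.67 = 2.108 mol/L

2.108 mol/L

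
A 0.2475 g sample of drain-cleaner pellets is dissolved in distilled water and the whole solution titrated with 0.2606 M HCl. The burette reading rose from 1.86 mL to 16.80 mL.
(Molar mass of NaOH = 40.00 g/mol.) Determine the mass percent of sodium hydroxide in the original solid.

NaOH + HCl → NaCl + H2O
n(HCl) = 0.01494 L × 0.2606 mol/L = 3.893 × 10^-3 mol
n(NaOH) = 3.893 × 10^-3 mol (1:1 ratio)
mass of NaOH = 3.893 × 10^-3 × 40.00 g/mol = 0.1557 g
% NaOH = 0.1557 / 0.2475 × 100 = 62.92 %

62.92 %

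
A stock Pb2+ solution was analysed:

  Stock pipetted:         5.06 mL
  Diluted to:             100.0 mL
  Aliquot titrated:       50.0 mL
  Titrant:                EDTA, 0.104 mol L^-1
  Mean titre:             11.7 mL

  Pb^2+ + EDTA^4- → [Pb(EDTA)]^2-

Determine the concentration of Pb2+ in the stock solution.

n(EDTA) = 0.0117 × 0.104 = 1.22 × 10^-3 mol
n(Pb2+) in the aliquot = 1.22 × 10^-3 mol (1:1 ratio)
[Pb2+]_dilute = 1.22 × 10^-3 / 0.0500 = 0.0243 mol/L
Dilution factor = 100.0 / 5.06 = 19.76
[Pb2+]_stock = 0.0243 × 19.76 = 0.481 mol/L

0.481 mol/L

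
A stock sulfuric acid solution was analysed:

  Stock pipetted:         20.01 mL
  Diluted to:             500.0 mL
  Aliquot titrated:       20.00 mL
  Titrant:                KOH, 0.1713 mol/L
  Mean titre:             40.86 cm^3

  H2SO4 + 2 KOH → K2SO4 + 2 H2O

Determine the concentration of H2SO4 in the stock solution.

4.372 mol/L

n(KOH) = 0.04086 × 0.1713 = 6.999 × 10^-3 mol
From the 1:2 ratio, n(H2SO4) in the aliquot = 1/2 × 6.999 × 10^-3 = 3.500 × 10^-3 mol
[H2SO4]_dilute = 3.500 × 10^-3 / 0.02000 = 0.1750 mol/L
Dilution factor = 500.0 / 20.01 = 24.99
[H2SO4]_stock = 0.1750 × 24.99 = 4.372 mol/L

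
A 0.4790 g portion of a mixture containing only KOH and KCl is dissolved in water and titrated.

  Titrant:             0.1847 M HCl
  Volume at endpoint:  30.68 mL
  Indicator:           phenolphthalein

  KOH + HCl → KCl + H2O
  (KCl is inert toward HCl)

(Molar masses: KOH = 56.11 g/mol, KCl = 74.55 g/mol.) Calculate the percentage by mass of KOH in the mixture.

66.38 %

n(HCl) = 0.03068 × 0.1847 = 5.667 × 10^-3 mol
Let x = n(KOH), y = n(KCl).
Titrant: 1x = 5.667 × 10^-3;  mass: 56.11x + 74.55y = 0.4790
Solving, x = 5.667 × 10^-3 mol, y = 2.160 × 10^-3 mol
mass of KOH = 5.667 × 10^-3 × 56.11 = 0.3180 g
% KOH = 0.3180 / 0.4790 × 100 = 66.38 %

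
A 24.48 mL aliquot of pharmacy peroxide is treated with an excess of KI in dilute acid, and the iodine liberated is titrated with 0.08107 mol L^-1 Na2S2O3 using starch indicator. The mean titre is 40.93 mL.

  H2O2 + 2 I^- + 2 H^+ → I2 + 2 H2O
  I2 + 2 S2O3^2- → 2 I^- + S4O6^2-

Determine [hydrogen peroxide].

n(S2O3^2-) = 0.04093 × 0.08107 = 3.318 × 10^-3 mol
n(I2) = n(S2O3^2-)/2 = 1.659 × 10^-3 mol
n(H2O2) in the aliquot = 1.659 × 10^-3 mol (1:1 ratio)
[H2O2] = 1.659 × 10^-3 / 0.02448 = 0.06777 mol/L

0.06777 mol/L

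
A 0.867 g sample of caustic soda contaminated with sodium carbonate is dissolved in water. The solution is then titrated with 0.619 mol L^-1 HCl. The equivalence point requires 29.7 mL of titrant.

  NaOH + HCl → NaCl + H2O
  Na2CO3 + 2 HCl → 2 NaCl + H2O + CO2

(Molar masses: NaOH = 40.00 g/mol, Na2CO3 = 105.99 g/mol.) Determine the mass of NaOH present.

n(HCl) = 0.0297 × 0.619 = 0.0184 mol
Let x = n(NaOH), y = n(Na2CO3).
Titrant: 1x + 2y = 0.0184;  mass: 40.00x + 105.99y = 0.867
Solving, x = 8.26 × 10^-3 mol, y = 5.06 × 10^-3 mol
mass of NaOH = 8.26 × 10^-3 × 40.00 = 0.330 g

0.330 g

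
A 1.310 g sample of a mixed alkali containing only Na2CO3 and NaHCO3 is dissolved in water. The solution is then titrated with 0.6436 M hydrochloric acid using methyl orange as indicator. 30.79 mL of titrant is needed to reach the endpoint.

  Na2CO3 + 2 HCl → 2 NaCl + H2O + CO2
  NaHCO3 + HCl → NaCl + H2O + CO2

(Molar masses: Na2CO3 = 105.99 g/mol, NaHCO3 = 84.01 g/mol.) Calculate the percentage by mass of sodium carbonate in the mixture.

46.28 %

n(HCl) = 0.03079 × 0.6436 = 0.01982 mol
Let x = n(Na2CO3), y = n(NaHCO3).
Titrant: 2x + 1y = 0.01982;  mass: 105.99x + 84.01y = 1.310
Solving, x = 5.719 × 10^-3 mol, y = 8.377 × 10^-3 mol
mass of Na2CO3 = 5.719 × 10^-3 × 105.99 = 0.6062 g
% Na2CO3 = 0.6062 / 1.310 × 100 = 46.28 %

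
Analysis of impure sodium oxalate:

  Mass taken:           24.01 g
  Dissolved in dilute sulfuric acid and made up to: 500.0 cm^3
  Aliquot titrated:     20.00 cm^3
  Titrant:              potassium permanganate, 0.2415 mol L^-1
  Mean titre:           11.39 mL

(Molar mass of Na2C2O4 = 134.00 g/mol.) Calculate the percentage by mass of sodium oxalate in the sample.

2 MnO4^- + 5 C2O4^2- + 16 H^+ → 2 Mn^2+ + 10 CO2 + 8 H2O
n(KMnO4) per titration = 0.01139 × 0.2415 = 2.751 × 10^-3 mol
From the 5:2 ratio, n(Na2C2O4) in each aliquot = 5/2 × 2.751 × 10^-3 = 6.877 × 10^-3 mol
n(Na2C2O4) in the whole flask = 6.877 × 10^-3 × 500.0/20.00 = 0.1719 mol
mass of Na2C2O4 = 0.1719 × 134.00 = 23.04 g
% Na2C2O4 = 23.04 / 24.01 × 100 = 95.95 %

95.95 %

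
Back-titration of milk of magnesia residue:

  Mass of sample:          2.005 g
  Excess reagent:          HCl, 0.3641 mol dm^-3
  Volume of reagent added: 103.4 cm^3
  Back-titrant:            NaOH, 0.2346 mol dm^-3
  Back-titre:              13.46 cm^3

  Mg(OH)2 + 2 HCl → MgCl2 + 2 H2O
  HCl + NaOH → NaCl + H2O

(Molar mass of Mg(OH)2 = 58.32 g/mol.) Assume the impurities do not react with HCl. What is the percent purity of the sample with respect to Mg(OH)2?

n(HCl) added = 0.1034 × 0.3641 = 0.03765 mol
n(NaOH) used in back-titration = 0.01346 × 0.2346 = 3.158 × 10^-3 mol
n(HCl) left over = 3.158 × 10^-3 mol (1:1 ratio)
n(HCl) consumed by analyte = 0.03765 − 3.158 × 10^-3 = 0.03449 mol
From the 1:2 ratio, n(Mg(OH)2) = 1/2 × 0.03449 = 0.01725 mol
mass of Mg(OH)2 = 0.01725 × 58.32 = 1.006 g
% Mg(OH)2 = 1.006 / 2.005 × 100 = 50.16 %

50.16 %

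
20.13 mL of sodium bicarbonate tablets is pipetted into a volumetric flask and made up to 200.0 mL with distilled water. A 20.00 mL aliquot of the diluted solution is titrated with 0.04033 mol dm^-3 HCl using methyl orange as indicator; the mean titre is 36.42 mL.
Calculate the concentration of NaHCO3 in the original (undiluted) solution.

0.7297 mol/L

NaHCO3 + HCl → NaCl + H2O + CO2
n(HCl) = 0.03642 × 0.04033 = 1.469 × 10^-3 mol
n(NaHCO3) in the aliquot = 1.469 × 10^-3 mol (1:1 ratio)
[NaHCO3]_dilute = 1.469 × 10^-3 / 0.02000 = 0.07344 mol/L
Dilution factor = 200.0 / 20.13 = 9.935
[NaHCO3]_stock = 0.07344 × 9.935 = 0.7297 mol/L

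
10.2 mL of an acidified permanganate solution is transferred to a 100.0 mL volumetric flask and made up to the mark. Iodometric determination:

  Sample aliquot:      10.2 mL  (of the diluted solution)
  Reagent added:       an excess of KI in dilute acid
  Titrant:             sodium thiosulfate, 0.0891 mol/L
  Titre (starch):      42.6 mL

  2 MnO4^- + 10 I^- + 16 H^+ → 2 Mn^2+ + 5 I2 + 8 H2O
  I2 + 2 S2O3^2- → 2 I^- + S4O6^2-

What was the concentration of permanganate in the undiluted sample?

0.730 mol/L

n(S2O3^2-) = 0.0426 × 0.0891 = 3.80 × 10^-3 mol
n(I2) = n(S2O3^2-)/2 = 1.90 × 10^-3 mol
From the 2:5 ratio, n(MnO4^-) in the aliquot = 2/5 × 1.90 × 10^-3 = 7.59 × 10^-4 mol
[MnO4^-]_dilute = 7.59 × 10^-4 / 0.0102 = 0.0744 mol/L
[MnO4^-]_original = 0.0744 × 100.0/10.2 = 0.730 mol/L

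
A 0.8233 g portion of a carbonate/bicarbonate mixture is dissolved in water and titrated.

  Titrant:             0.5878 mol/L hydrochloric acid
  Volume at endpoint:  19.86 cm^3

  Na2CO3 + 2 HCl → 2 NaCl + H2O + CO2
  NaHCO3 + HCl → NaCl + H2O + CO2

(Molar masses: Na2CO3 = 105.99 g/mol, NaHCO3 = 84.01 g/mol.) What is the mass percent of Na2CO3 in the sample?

32.67 %

n(HCl) = 0.01986 × 0.5878 = 0.01167 mol
Let x = n(Na2CO3), y = n(NaHCO3).
Titrant: 2x + 1y = 0.01167;  mass: 105.99x + 84.01y = 0.8233
Solving, x = 2.538 × 10^-3 mol, y = 6.598 × 10^-3 mol
mass of Na2CO3 = 2.538 × 10^-3 × 105.99 = 0.2690 g
% Na2CO3 = 0.2690 / 0.8233 × 100 = 32.67 %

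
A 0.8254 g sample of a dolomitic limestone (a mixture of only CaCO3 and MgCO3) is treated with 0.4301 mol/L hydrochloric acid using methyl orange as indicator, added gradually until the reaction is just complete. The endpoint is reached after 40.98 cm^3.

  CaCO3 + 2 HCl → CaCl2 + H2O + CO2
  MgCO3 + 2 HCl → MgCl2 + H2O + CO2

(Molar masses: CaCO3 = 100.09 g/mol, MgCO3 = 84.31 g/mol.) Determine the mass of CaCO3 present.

n(HCl) = 0.04098 × 0.4301 = 0.01763 mol
Let x = n(CaCO3), y = n(MgCO3).
Titrant: 2x + 2y = 0.01763;  mass: 100.09x + 84.31y = 0.8254
Solving, x = 5.222 × 10^-3 mol, y = 3.591 × 10^-3 mol
mass of CaCO3 = 5.222 × 10^-3 × 100.09 = 0.5226 g

0.5226 g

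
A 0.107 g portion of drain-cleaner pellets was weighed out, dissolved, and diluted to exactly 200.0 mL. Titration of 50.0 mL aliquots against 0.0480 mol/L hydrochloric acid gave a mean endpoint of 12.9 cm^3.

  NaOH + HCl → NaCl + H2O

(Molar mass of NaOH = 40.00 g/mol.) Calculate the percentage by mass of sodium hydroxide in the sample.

92.6 %

n(HCl) per titration = 0.0129 × 0.0480 = 6.19 × 10^-4 mol
n(NaOH) in each aliquot = 6.19 × 10^-4 mol (1:1 ratio)
n(NaOH) in the whole flask = 6.19 × 10^-4 × 200.0/50.0 = 2.48 × 10^-3 mol
mass of NaOH = 2.48 × 10^-3 × 40.00 = 0.0991 g
% NaOH = 0.0991 / 0.107 × 100 = 92.6 %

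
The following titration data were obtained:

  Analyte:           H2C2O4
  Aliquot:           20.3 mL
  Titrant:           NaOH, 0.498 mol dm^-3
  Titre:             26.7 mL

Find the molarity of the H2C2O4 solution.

0.328 mol/L

H2C2O4 + 2 NaOH → Na2C2O4 + 2 H2O
n(NaOH) = 0.0267 L × 0.498 mol/L = 0.0133 mol
From the 1:2 mole ratio, n(H2C2O4) = 1/2 × 0.0133 = 6.65 × 10^-3 mol
[H2C2O4] = 6.65 × 10^-3 mol / 0.0203 L = 0.328 mol/L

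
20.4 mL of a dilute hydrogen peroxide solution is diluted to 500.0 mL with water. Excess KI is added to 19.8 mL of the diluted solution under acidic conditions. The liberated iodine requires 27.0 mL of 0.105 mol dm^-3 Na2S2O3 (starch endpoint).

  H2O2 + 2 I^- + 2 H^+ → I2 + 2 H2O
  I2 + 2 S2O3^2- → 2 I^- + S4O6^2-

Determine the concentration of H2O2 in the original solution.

n(S2O3^2-) = 0.0270 × 0.105 = 2.83 × 10^-3 mol
n(I2) = n(S2O3^2-)/2 = 1.42 × 10^-3 mol
n(H2O2) in the aliquot = 1.42 × 10^-3 mol (1:1 ratio)
[H2O2]_dilute = 1.42 × 10^-3 / 0.0198 = 0.0716 mol/L
[H2O2]_original = 0.0716 × 500.0/20.4 = 1.75 mol/L

1.75 mol/L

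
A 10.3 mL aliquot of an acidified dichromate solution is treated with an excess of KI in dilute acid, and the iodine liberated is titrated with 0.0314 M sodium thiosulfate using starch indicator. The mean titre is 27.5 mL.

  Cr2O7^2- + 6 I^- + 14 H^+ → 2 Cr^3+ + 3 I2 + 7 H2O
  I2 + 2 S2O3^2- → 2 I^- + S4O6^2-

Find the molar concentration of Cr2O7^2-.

n(S2O3^2-) = 0.0275 × 0.0314 = 8.63 × 10^-4 mol
n(I2) = n(S2O3^2-)/2 = 4.32 × 10^-4 mol
From the 1:3 ratio, n(Cr2O7^2-) in the aliquot = 1/3 × 4.32 × 10^-4 = 1.44 × 10^-4 mol
[Cr2O7^2-] = 1.44 × 10^-4 / 0.0103 = 0.0140 mol/L

0.0140 M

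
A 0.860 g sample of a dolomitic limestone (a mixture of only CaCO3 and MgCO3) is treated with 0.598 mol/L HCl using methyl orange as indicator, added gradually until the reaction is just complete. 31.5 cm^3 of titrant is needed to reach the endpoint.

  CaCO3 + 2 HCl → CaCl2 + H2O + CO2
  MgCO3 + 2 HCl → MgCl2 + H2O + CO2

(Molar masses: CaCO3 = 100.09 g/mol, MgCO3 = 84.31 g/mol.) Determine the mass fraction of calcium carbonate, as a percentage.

n(HCl) = 0.0315 × 0.598 = 0.0188 mol
Let x = n(CaCO3), y = n(MgCO3).
Titrant: 2x + 2y = 0.0188;  mass: 100.09x + 84.31y = 0.860
Solving, x = 4.18 × 10^-3 mol, y = 5.24 × 10^-3 mol
mass of CaCO3 = 4.18 × 10^-3 × 100.09 = 0.418 g
% CaCO3 = 0.418 / 0.860 × 100 = 48.6 %

48.6 %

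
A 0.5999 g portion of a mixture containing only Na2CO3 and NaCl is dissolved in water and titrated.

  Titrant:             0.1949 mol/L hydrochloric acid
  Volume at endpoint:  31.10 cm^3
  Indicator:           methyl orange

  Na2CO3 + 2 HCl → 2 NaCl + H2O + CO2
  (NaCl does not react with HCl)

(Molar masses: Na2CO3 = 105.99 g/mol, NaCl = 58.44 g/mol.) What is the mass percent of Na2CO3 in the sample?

n(HCl) = 0.03110 × 0.1949 = 6.061 × 10^-3 mol
Let x = n(Na2CO3), y = n(NaCl).
Titrant: 2x = 6.061 × 10^-3;  mass: 105.99x + 58.44y = 0.5999
Solving, x = 3.031 × 10^-3 mol, y = 4.769 × 10^-3 mol
mass of Na2CO3 = 3.031 × 10^-3 × 105.99 = 0.3212 g
% Na2CO3 = 0.3212 / 0.5999 × 100 = 53.55 %

53.55 %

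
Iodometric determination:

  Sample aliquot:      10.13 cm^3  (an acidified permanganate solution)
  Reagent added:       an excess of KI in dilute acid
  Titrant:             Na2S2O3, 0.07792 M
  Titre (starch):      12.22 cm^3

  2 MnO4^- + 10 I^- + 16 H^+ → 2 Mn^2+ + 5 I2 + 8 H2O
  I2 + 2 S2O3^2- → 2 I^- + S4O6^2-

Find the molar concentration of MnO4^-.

n(S2O3^2-) = 0.01222 × 0.07792 = 9.522 × 10^-4 mol
n(I2) = n(S2O3^2-)/2 = 4.761 × 10^-4 mol
From the 2:5 ratio, n(MnO4^-) in the aliquot = 2/5 × 4.761 × 10^-4 = 1.904 × 10^-4 mol
[MnO4^-] = 1.904 × 10^-4 / 0.01013 = 0.01880 mol/L

0.01880 M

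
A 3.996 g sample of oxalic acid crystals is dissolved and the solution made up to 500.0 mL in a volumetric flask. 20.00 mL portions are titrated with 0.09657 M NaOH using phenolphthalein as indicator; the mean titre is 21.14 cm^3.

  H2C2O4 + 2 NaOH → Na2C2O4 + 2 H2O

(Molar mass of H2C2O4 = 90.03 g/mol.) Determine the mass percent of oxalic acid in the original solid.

57.49 %

n(NaOH) per titration = 0.02114 × 0.09657 = 2.041 × 10^-3 mol
From the 1:2 ratio, n(H2C2O4) in each aliquot = 1/2 × 2.041 × 10^-3 = 1.021 × 10^-3 mol
n(H2C2O4) in the whole flask = 1.021 × 10^-3 × 500.0/20.00 = 0.02552 mol
mass of H2C2O4 = 0.02552 × 90.03 = 2.297 g
% H2C2O4 = 2.297 / 3.996 × 100 = 57.49 %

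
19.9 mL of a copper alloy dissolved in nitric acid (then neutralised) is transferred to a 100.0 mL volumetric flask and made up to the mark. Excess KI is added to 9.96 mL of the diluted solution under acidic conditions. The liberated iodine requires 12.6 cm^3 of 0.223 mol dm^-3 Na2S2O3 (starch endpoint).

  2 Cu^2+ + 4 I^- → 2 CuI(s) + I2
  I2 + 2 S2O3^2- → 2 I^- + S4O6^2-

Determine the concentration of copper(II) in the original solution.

1.42 mol/L

n(S2O3^2-) = 0.0126 × 0.223 = 2.81 × 10^-3 mol
n(I2) = n(S2O3^2-)/2 = 1.40 × 10^-3 mol
From the 2:1 ratio, n(Cu2+) in the aliquot = 2/1 × 1.40 × 10^-3 = 2.81 × 10^-3 mol
[Cu2+]_dilute = 2.81 × 10^-3 / 0.00996 = 0.282 mol/L
[Cu2+]_original = 0.282 × 100.0/19.9 = 1.42 mol/L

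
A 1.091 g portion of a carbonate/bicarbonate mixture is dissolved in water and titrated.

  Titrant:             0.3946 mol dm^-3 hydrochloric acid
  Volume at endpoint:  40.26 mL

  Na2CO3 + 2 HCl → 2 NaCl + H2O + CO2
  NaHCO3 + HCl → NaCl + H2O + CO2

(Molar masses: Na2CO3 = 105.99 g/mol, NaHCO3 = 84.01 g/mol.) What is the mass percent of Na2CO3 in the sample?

38.16 %

n(HCl) = 0.04026 × 0.3946 = 0.01589 mol
Let x = n(Na2CO3), y = n(NaHCO3).
Titrant: 2x + 1y = 0.01589;  mass: 105.99x + 84.01y = 1.091
Solving, x = 3.928 × 10^-3 mol, y = 8.031 × 10^-3 mol
mass of Na2CO3 = 3.928 × 10^-3 × 105.99 = 0.4163 g
% Na2CO3 = 0.4163 / 1.091 × 100 = 38.16 %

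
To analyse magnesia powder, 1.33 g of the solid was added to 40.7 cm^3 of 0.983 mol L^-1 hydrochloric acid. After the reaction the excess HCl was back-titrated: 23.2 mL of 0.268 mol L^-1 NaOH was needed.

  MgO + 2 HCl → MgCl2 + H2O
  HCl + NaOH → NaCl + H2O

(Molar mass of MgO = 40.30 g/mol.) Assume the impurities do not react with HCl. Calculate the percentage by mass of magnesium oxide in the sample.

51.2 %

n(HCl) added = 0.0407 × 0.983 = 0.0400 mol
n(NaOH) used in back-titration = 0.0232 × 0.268 = 6.22 × 10^-3 mol
n(HCl) left over = 6.22 × 10^-3 mol (1:1 ratio)
n(HCl) consumed by analyte = 0.0400 − 6.22 × 10^-3 = 0.0338 mol
From the 1:2 ratio, n(MgO) = 1/2 × 0.0338 = 0.0169 mol
mass of MgO = 0.0169 × 40.30 = 0.681 g
% MgO = 0.681 / 1.33 × 100 = 51.2 %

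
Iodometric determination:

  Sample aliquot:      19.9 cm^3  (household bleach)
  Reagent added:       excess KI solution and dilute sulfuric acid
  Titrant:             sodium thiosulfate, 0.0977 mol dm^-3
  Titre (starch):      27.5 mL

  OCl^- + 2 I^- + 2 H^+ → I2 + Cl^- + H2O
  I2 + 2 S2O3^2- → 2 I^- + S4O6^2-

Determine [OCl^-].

0.0675 mol/L

n(S2O3^2-) = 0.0275 × 0.0977 = 2.69 × 10^-3 mol
n(I2) = n(S2O3^2-)/2 = 1.34 × 10^-3 mol
n(OCl^-) in the aliquot = 1.34 × 10^-3 mol (1:1 ratio)
[OCl^-] = 1.34 × 10^-3 / 0.0199 = 0.0675 mol/L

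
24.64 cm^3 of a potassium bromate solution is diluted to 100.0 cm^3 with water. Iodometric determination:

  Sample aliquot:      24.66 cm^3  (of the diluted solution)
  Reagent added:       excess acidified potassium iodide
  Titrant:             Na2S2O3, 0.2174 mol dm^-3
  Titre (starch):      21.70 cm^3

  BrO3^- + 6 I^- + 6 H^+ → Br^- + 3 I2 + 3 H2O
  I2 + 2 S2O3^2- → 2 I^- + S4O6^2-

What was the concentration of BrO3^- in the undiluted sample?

0.1294 mol/L

n(S2O3^2-) = 0.02170 × 0.2174 = 4.718 × 10^-3 mol
n(I2) = n(S2O3^2-)/2 = 2.359 × 10^-3 mol
From the 1:3 ratio, n(BrO3^-) in the aliquot = 1/3 × 2.359 × 10^-3 = 7.863 × 10^-4 mol
[BrO3^-]_dilute = 7.863 × 10^-4 / 0.02466 = 0.03188 mol/L
[BrO3^-]_original = 0.03188 × 100.0/24.64 = 0.1294 mol/L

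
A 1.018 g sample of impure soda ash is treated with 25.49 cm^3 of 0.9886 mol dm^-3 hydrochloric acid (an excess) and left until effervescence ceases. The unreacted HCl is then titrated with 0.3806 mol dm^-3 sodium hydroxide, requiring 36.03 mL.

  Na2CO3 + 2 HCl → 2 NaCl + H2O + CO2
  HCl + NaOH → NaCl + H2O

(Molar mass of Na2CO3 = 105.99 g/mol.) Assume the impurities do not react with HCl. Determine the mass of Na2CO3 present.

0.6087 g

n(HCl) added = 0.02549 × 0.9886 = 0.02520 mol
n(NaOH) used in back-titration = 0.03603 × 0.3806 = 0.01371 mol
n(HCl) left over = 0.01371 mol (1:1 ratio)
n(HCl) consumed by analyte = 0.02520 − 0.01371 = 0.01149 mol
From the 1:2 ratio, n(Na2CO3) = 1/2 × 0.01149 = 5.743 × 10^-3 mol
mass of Na2CO3 = 5.743 × 10^-3 × 105.99 = 0.6087 g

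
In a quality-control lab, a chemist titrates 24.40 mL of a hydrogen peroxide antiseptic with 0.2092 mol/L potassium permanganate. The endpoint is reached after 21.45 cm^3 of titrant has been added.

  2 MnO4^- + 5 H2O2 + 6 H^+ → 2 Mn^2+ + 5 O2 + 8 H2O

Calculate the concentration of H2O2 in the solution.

n(KMnO4) = 0.02145 L × 0.2092 mol/L = 4.487 × 10^-3 mol
From the 5:2 mole ratio, n(H2O2) = 5/2 × 4.487 × 10^-3 = 0.01122 mol
[H2O2] = 0.01122 mol / 0.02440 L = 0.4598 mol/L

0.4598 mol/L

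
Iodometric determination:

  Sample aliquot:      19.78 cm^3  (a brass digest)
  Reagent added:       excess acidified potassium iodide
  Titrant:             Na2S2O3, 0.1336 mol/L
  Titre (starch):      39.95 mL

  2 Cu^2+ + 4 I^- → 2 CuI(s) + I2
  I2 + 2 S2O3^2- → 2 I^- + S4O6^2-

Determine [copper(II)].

0.2698 mol/L

n(S2O3^2-) = 0.03995 × 0.1336 = 5.337 × 10^-3 mol
n(I2) = n(S2O3^2-)/2 = 2.669 × 10^-3 mol
From the 2:1 ratio, n(Cu2+) in the aliquot = 2/1 × 2.669 × 10^-3 = 5.337 × 10^-3 mol
[Cu2+] = 5.337 × 10^-3 / 0.01978 = 0.2698 mol/L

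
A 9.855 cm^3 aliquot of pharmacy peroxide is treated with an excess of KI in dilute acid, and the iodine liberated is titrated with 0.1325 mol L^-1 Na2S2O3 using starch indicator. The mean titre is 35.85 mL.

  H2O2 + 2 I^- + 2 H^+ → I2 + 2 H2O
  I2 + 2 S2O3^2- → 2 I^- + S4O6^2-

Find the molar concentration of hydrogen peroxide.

0.2410 mol/L

n(S2O3^2-) = 0.03585 × 0.1325 = 4.750 × 10^-3 mol
n(I2) = n(S2O3^2-)/2 = 2.375 × 10^-3 mol
n(H2O2) in the aliquot = 2.375 × 10^-3 mol (1:1 ratio)
[H2O2] = 2.375 × 10^-3 / 0.009855 = 0.2410 mol/L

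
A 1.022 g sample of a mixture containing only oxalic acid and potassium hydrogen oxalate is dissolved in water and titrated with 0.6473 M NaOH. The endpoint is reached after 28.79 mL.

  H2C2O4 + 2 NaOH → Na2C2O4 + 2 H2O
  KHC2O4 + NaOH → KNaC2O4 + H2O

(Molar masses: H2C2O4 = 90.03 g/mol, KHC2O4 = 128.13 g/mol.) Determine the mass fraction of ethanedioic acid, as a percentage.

72.38 %

n(NaOH) = 0.02879 × 0.6473 = 0.01864 mol
Let x = n(H2C2O4), y = n(KHC2O4).
Titrant: 2x + 1y = 0.01864;  mass: 90.03x + 128.13y = 1.022
Solving, x = 8.216 × 10^-3 mol, y = 2.203 × 10^-3 mol
mass of H2C2O4 = 8.216 × 10^-3 × 90.03 = 0.7397 g
% H2C2O4 = 0.7397 / 1.022 × 100 = 72.38 %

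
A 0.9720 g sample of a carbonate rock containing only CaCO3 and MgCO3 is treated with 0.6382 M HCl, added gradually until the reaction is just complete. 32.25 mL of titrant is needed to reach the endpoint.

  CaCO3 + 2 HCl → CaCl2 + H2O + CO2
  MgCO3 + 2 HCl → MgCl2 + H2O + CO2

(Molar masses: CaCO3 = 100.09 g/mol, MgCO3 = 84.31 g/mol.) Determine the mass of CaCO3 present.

n(HCl) = 0.03225 × 0.6382 = 0.02058 mol
Let x = n(CaCO3), y = n(MgCO3).
Titrant: 2x + 2y = 0.02058;  mass: 100.09x + 84.31y = 0.9720
Solving, x = 6.614 × 10^-3 mol, y = 3.677 × 10^-3 mol
mass of CaCO3 = 6.614 × 10^-3 × 100.09 = 0.6620 g

0.6620 g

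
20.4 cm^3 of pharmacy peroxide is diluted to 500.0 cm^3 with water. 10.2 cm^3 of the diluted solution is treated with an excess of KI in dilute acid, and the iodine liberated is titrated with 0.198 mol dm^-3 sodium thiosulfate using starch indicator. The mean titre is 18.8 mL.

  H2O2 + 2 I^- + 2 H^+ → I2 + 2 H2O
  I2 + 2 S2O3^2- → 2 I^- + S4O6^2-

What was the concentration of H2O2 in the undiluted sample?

n(S2O3^2-) = 0.0188 × 0.198 = 3.72 × 10^-3 mol
n(I2) = n(S2O3^2-)/2 = 1.86 × 10^-3 mol
n(H2O2) in the aliquot = 1.86 × 10^-3 mol (1:1 ratio)
[H2O2]_dilute = 1.86 × 10^-3 / 0.0102 = 0.182 mol/L
[H2O2]_original = 0.182 × 500.0/20.4 = 4.47 mol/L

4.47 mol/L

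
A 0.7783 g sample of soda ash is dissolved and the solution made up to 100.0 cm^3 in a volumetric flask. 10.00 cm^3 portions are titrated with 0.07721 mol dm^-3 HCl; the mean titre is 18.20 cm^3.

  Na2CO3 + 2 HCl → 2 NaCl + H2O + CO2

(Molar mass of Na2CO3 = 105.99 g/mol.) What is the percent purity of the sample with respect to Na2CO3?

95.68 %

n(HCl) per titration = 0.01820 × 0.07721 = 1.405 × 10^-3 mol
From the 1:2 ratio, n(Na2CO3) in each aliquot = 1/2 × 1.405 × 10^-3 = 7.026 × 10^-4 mol
n(Na2CO3) in the whole flask = 7.026 × 10^-4 × 100.0/10.00 = 7.026 × 10^-3 mol
mass of Na2CO3 = 7.026 × 10^-3 × 105.99 = 0.7447 g
% Na2CO3 = 0.7447 / 0.7783 × 100 = 95.68 %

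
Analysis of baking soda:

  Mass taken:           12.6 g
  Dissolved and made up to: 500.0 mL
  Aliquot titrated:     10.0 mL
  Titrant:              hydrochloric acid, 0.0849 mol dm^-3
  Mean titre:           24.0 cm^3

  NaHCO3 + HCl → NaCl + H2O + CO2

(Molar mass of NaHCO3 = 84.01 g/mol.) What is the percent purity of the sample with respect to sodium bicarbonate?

67.9 %

n(HCl) per titration = 0.0240 × 0.0849 = 2.04 × 10^-3 mol
n(NaHCO3) in each aliquot = 2.04 × 10^-3 mol (1:1 ratio)
n(NaHCO3) in the whole flask = 2.04 × 10^-3 × 500.0/10.0 = 0.102 mol
mass of NaHCO3 = 0.102 × 84.01 = 8.56 g
% NaHCO3 = 8.56 / 12.6 × 100 = 67.9 %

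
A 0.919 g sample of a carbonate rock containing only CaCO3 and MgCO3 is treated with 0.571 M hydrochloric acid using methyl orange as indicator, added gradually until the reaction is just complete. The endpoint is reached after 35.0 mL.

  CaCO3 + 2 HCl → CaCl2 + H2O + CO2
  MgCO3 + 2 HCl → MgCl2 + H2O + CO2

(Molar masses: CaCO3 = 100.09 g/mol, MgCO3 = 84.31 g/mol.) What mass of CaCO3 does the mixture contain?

0.485 g

n(HCl) = 0.0350 × 0.571 = 0.0200 mol
Let x = n(CaCO3), y = n(MgCO3).
Titrant: 2x + 2y = 0.0200;  mass: 100.09x + 84.31y = 0.919
Solving, x = 4.85 × 10^-3 mol, y = 5.14 × 10^-3 mol
mass of CaCO3 = 4.85 × 10^-3 × 100.09 = 0.485 g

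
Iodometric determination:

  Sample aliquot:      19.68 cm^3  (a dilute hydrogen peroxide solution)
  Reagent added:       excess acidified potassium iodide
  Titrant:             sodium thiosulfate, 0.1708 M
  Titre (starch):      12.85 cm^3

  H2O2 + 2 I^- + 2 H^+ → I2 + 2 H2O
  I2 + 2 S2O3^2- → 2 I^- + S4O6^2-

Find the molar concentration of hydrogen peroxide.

0.05576 M

n(S2O3^2-) = 0.01285 × 0.1708 = 2.195 × 10^-3 mol
n(I2) = n(S2O3^2-)/2 = 1.097 × 10^-3 mol
n(H2O2) in the aliquot = 1.097 × 10^-3 mol (1:1 ratio)
[H2O2] = 1.097 × 10^-3 / 0.01968 = 0.05576 mol/L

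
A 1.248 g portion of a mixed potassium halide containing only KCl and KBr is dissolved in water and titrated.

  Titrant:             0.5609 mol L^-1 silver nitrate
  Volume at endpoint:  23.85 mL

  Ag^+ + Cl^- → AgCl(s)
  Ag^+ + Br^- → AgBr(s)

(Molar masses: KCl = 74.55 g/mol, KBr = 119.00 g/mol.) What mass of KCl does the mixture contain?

n(AgNO3) = 0.02385 × 0.5609 = 0.01338 mol
Let x = n(KCl), y = n(KBr).
Titrant: 1x + 1y = 0.01338;  mass: 74.55x + 119.00y = 1.248
Solving, x = 7.737 × 10^-3 mol, y = 5.640 × 10^-3 mol
mass of KCl = 7.737 × 10^-3 × 74.55 = 0.5768 g

0.5768 g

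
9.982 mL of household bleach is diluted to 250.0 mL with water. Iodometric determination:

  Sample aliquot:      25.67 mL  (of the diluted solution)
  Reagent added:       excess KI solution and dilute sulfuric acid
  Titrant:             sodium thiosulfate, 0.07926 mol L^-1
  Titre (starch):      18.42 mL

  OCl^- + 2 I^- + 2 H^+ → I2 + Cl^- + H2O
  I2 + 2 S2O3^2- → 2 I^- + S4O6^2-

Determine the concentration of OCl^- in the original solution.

0.7122 mol/L

n(S2O3^2-) = 0.01842 × 0.07926 = 1.460 × 10^-3 mol
n(I2) = n(S2O3^2-)/2 = 7.300 × 10^-4 mol
n(OCl^-) in the aliquot = 7.300 × 10^-4 mol (1:1 ratio)
[OCl^-]_dilute = 7.300 × 10^-4 / 0.02567 = 0.02844 mol/L
[OCl^-]_original = 0.02844 × 250.0/9.982 = 0.7122 mol/L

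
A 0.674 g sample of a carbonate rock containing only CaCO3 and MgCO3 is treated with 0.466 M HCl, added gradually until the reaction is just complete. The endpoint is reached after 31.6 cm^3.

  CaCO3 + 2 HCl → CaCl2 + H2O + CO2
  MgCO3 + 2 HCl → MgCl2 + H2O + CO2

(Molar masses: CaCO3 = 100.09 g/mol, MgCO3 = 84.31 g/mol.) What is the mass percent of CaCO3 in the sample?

50.1 %

n(HCl) = 0.0316 × 0.466 = 0.0147 mol
Let x = n(CaCO3), y = n(MgCO3).
Titrant: 2x + 2y = 0.0147;  mass: 100.09x + 84.31y = 0.674
Solving, x = 3.37 × 10^-3 mol, y = 3.99 × 10^-3 mol
mass of CaCO3 = 3.37 × 10^-3 × 100.09 = 0.338 g
% CaCO3 = 0.338 / 0.674 × 100 = 50.1 %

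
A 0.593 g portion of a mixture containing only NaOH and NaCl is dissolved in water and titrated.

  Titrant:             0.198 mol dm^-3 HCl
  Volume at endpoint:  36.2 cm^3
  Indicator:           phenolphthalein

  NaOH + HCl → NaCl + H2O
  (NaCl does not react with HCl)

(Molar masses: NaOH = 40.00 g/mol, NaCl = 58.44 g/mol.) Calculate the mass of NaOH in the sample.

0.287 g

n(HCl) = 0.0362 × 0.198 = 7.17 × 10^-3 mol
Let x = n(NaOH), y = n(NaCl).
Titrant: 1x = 7.17 × 10^-3;  mass: 40.00x + 58.44y = 0.593
Solving, x = 7.17 × 10^-3 mol, y = 5.24 × 10^-3 mol
mass of NaOH = 7.17 × 10^-3 × 40.00 = 0.287 g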